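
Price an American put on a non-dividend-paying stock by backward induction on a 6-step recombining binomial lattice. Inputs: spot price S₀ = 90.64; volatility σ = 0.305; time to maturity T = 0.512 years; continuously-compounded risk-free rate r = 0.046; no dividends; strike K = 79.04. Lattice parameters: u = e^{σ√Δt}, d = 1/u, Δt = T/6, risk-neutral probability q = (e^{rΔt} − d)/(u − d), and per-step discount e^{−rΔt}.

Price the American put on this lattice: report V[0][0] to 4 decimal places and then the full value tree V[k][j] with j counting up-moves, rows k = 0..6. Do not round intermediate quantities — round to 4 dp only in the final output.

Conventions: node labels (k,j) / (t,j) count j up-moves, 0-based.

Δt=0.08533, u=1.09319, d=0.91476, q=0.49978, disc=e^(-rΔt)=0.99608
k=6 terminal: V=max(K-S,0) → 25.9325 15.5736 3.1941 0.0000 0.0000 0.0000 0.0000
k=5: j=0 S=58.0564 intr=20.9836 cont=20.6740 V=20.9836[EX]; j=1 S=69.3806 intr=9.6594 cont=9.3498 V=9.6594[EX]; j=2 S=82.9136 intr=0.0000 cont=1.5915 V=1.5915[hold]; j=3 S=99.0864 intr=0.0000 cont=0.0000 V=0.0000[hold]; j=4 S=118.4137 intr=0.0000 cont=0.0000 V=0.0000[hold]; j=5 S=141.5109 intr=0.0000 cont=0.0000 V=0.0000[hold]
k=4: j=0 S=63.4664 intr=15.5736 cont=15.2639 V=15.5736[EX]; j=1 S=75.8459 intr=3.1941 cont=5.6052 V=5.6052[hold]; j=2 S=90.6400 intr=0.0000 cont=0.7930 V=0.7930[hold]; j=3 S=108.3198 intr=0.0000 cont=0.0000 V=0.0000[hold]; j=4 S=129.4482 intr=0.0000 cont=0.0000 V=0.0000[hold]
k=3: j=0 S=69.3806 intr=9.6594 cont=10.5500 V=10.5500[hold]; j=1 S=82.9136 intr=0.0000 cont=3.1876 V=3.1876[hold]; j=2 S=99.0864 intr=0.0000 cont=0.3951 V=0.3951[hold]; j=3 S=118.4137 intr=0.0000 cont=0.0000 V=0.0000[hold]
k=2: j=0 S=75.8459 intr=3.1941 cont=6.8435 V=6.8435[hold]; j=1 S=90.6400 intr=0.0000 cont=1.7849 V=1.7849[hold]; j=2 S=108.3198 intr=0.0000 cont=0.1969 V=0.1969[hold]
k=1: j=0 S=82.9136 intr=0.0000 cont=4.2984 V=4.2984[hold]; j=1 S=99.0864 intr=0.0000 cont=0.9874 V=0.9874[hold]
k=0: j=0 S=90.6400 intr=0.0000 cont=2.6332 V=2.6332[hold]

price = 2.6332
tree:
2.6332
4.2984 0.9874
6.8435 1.7849 0.1969
10.5500 3.1876 0.3951 0.0000
15.5736 5.6052 0.7930 0.0000 0.0000
20.9836 9.6594 1.5915 0.0000 0.0000 0.0000
25.9325 15.5736 3.1941 0.0000 0.0000 0.0000 0.0000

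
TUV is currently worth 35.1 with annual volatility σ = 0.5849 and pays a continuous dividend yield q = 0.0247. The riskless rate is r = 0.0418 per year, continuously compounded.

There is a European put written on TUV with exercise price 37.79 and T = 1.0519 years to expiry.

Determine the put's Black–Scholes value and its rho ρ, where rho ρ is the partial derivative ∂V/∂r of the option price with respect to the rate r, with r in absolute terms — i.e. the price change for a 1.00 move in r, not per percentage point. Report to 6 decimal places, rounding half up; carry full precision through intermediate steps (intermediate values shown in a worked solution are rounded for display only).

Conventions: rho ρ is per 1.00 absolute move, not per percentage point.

σ√T = 0.5849·√1.0519 = 0.599886
d₁ = (ln(S/K) + (r−q+σ²/2)T) / (σ√T) = (ln(35.1/37.79) + (0.0418−0.0247+0.5849²/2)·1.0519) / 0.599886 = (-0.073843 + 0.197919) / 0.599886 = 0.206832
d₂ = d₁ − σ√T = 0.206832 − 0.599886 = -0.393054
e^{−rT} = 0.956983
e^{−qT} = 0.974353
N(−d₁) = 0.418070,  N(−d₂) = 0.652860
Put price V = K·e^{−rT}·N(−d₂) − S·e^{−qT}·N(−d₁) = 23.610294 − 14.297917 = 9.312377
ρ = −K·T·e^{−rT}·N(−d₂) = -24.835668

price = 9.312377
ρ = -24.835668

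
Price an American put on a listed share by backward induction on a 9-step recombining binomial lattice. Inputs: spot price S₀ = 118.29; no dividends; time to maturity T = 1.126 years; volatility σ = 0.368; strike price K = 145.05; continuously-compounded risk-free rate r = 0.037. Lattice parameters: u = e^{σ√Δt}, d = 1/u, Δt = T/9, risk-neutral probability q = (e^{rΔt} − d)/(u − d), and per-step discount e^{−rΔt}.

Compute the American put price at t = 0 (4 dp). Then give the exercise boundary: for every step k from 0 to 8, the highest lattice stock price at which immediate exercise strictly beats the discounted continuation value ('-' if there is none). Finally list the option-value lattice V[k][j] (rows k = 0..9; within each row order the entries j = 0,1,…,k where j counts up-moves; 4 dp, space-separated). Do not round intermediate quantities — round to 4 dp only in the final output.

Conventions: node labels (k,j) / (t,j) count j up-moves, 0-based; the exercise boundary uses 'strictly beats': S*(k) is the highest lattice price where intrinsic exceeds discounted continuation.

Δt=0.12511  u=1.13902  d=0.87795  q=0.48528  discount=0.99538
step 9 (expiry): payoffs max(K−S,0) = 108.3913 97.4905 83.3483 65.0007 41.1973 10.3157 0.0000 0.0000 0.0000 0.0000
step 8: (k=8,j=0): S=41.7548, K−S=103.2952, hold=102.6253 ⇒ V=103.2952 exercise | (k=8,j=1): S=54.1710, K−S=90.8790, hold=90.2091 ⇒ V=90.8790 exercise | (k=8,j=2): S=70.2793, K−S=74.7707, hold=74.1008 ⇒ V=74.7707 exercise | (k=8,j=3): S=91.1775, K−S=53.8725, hold=53.2026 ⇒ V=53.8725 exercise | (k=8,j=4): S=118.2900, K−S=26.7600, hold=26.0901 ⇒ V=26.7600 exercise | (k=8,j=5): S=153.4646, K−S=0.0000, hold=5.2852 ⇒ V=5.2852 continue | (k=8,j=6): S=199.0988, K−S=0.0000, hold=0.0000 ⇒ V=0.0000 continue | (k=8,j=7): S=258.3027, K−S=0.0000, hold=0.0000 ⇒ V=0.0000 continue | (k=8,j=8): S=335.1114, K−S=0.0000, hold=0.0000 ⇒ V=0.0000 continue  boundary S*=118.2900
step 7: (k=7,j=0): S=47.5595, K−S=97.4905, hold=96.8206 ⇒ V=97.4905 exercise | (k=7,j=1): S=61.7017, K−S=83.3483, hold=82.6784 ⇒ V=83.3483 exercise | (k=7,j=2): S=80.0493, K−S=65.0007, hold=64.3308 ⇒ V=65.0007 exercise | (k=7,j=3): S=103.8527, K−S=41.1973, hold=40.5274 ⇒ V=41.1973 exercise | (k=7,j=4): S=134.7343, K−S=10.3157, hold=16.2633 ⇒ V=16.2633 continue | (k=7,j=5): S=174.7988, K−S=0.0000, hold=2.7079 ⇒ V=2.7079 continue | (k=7,j=6): S=226.7769, K−S=0.0000, hold=0.0000 ⇒ V=0.0000 continue | (k=7,j=7): S=294.2111, K−S=0.0000, hold=0.0000 ⇒ V=0.0000 continue  boundary S*=103.8527
step 6: (k=6,j=0): S=54.1710, K−S=90.8790, hold=90.2091 ⇒ V=90.8790 exercise | (k=6,j=1): S=70.2793, K−S=74.7707, hold=74.1008 ⇒ V=74.7707 exercise | (k=6,j=2): S=91.1775, K−S=53.8725, hold=53.2026 ⇒ V=53.8725 exercise | (k=6,j=3): S=118.2900, K−S=26.7600, hold=28.9630 ⇒ V=28.9630 continue | (k=6,j=4): S=153.4646, K−S=0.0000, hold=9.6404 ⇒ V=9.6404 continue | (k=6,j=5): S=199.0988, K−S=0.0000, hold=1.3874 ⇒ V=1.3874 continue | (k=6,j=6): S=258.3027, K−S=0.0000, hold=0.0000 ⇒ V=0.0000 continue  boundary S*=91.1775
step 5: (k=5,j=0): S=61.7017, K−S=83.3483, hold=82.6784 ⇒ V=83.3483 exercise | (k=5,j=1): S=80.0493, K−S=65.0007, hold=64.3308 ⇒ V=65.0007 exercise | (k=5,j=2): S=103.8527, K−S=41.1973, hold=41.5915 ⇒ V=41.5915 continue | (k=5,j=3): S=134.7343, K−S=10.3157, hold=19.4957 ⇒ V=19.4957 continue | (k=5,j=4): S=174.7988, K−S=0.0000, hold=5.6094 ⇒ V=5.6094 continue | (k=5,j=5): S=226.7769, K−S=0.0000, hold=0.7108 ⇒ V=0.7108 continue  boundary S*=80.0493
step 4: (k=4,j=0): S=70.2793, K−S=74.7707, hold=74.1008 ⇒ V=74.7707 exercise | (k=4,j=1): S=91.1775, K−S=53.8725, hold=53.3930 ⇒ V=53.8725 exercise | (k=4,j=2): S=118.2900, K−S=26.7600, hold=30.7264 ⇒ V=30.7264 continue | (k=4,j=3): S=153.4646, K−S=0.0000, hold=12.6981 ⇒ V=12.6981 continue | (k=4,j=4): S=199.0988, K−S=0.0000, hold=3.2173 ⇒ V=3.2173 continue  boundary S*=91.1775
step 3: (k=3,j=0): S=80.0493, K−S=65.0007, hold=64.3308 ⇒ V=65.0007 exercise | (k=3,j=1): S=103.8527, K−S=41.1973, hold=42.4433 ⇒ V=42.4433 continue | (k=3,j=2): S=134.7343, K−S=10.3157, hold=21.8762 ⇒ V=21.8762 continue | (k=3,j=3): S=174.7988, K−S=0.0000, hold=8.0599 ⇒ V=8.0599 continue  boundary S*=80.0493
step 2: (k=2,j=0): S=91.1775, K−S=53.8725, hold=53.8044 ⇒ V=53.8725 exercise | (k=2,j=1): S=118.2900, K−S=26.7600, hold=32.3126 ⇒ V=32.3126 continue | (k=2,j=2): S=153.4646, K−S=0.0000, hold=15.1014 ⇒ V=15.1014 continue  boundary S*=91.1775
step 1: (k=1,j=0): S=103.8527, K−S=41.1973, hold=43.2095 ⇒ V=43.2095 continue | (k=1,j=1): S=134.7343, K−S=10.3157, hold=23.8497 ⇒ V=23.8497 continue  boundary S*=-
step 0: (k=0,j=0): S=118.2900, K−S=26.7600, hold=33.6585 ⇒ V=33.6585 continue  boundary S*=-

price = 33.6585
boundary = - - 91.1775 80.0493 91.1775 80.0493 91.1775 103.8527 118.2900
tree:
33.6585
43.2095 23.8497
53.8725 32.3126 15.1014
65.0007 42.4433 21.8762 8.0599
74.7707 53.8725 30.7264 12.6981 3.2173
83.3483 65.0007 41.5915 19.4957 5.6094 0.7108
90.8790 74.7707 53.8725 28.9630 9.6404 1.3874 0.0000
97.4905 83.3483 65.0007 41.1973 16.2633 2.7079 0.0000 0.0000
103.2952 90.8790 74.7707 53.8725 26.7600 5.2852 0.0000 0.0000 0.0000
108.3913 97.4905 83.3483 65.0007 41.1973 10.3157 0.0000 0.0000 0.0000 0.0000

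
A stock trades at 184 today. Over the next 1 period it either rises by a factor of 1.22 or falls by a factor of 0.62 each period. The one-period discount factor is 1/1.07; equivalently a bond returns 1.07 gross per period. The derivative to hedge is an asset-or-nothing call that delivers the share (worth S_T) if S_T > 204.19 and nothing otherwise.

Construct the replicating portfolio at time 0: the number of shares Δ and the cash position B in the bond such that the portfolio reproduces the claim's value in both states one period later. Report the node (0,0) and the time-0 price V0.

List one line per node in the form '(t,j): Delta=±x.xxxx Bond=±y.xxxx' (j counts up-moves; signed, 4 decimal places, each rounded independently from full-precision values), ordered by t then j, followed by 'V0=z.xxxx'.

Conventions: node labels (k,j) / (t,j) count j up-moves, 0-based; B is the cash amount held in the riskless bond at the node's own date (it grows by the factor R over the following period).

Arbitrage-free pricing uses the up-move probability p* = (R−d)/(u−d) = 0.7500, discounting each step at R = 1.07.
Terminal payoffs: V(1,0)=0.0000, V(1,1)=224.4800
Node (0,0) S=184.0000: V=(p*·224.4800+(1−p*)·0.0000)/1.07=157.3458; Δ=(224.4800−0.0000)/(224.4800−114.0800)=2.0333; B=V−Δ·S=-216.7875
Sanity check at the root: Δ(0,0)·S0 + B(0,0) reproduces V0 = 157.3458.

(0,0): Delta=2.0333 Bond=-216.7875
V0=157.3458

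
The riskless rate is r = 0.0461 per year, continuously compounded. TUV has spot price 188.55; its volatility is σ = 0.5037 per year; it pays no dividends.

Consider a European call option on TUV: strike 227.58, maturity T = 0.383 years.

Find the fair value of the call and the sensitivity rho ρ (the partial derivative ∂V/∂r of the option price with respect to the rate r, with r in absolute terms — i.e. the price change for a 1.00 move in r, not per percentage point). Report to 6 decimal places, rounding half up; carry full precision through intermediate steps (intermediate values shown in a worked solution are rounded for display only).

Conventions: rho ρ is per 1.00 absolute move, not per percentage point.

σ√T = 0.5037·√0.383 = 0.311725
d₁ = (ln(S/K) + (r+σ²/2)T) / (σ√T) = (ln(188.55/227.58) + (0.0461+0.5037²/2)·0.383) / 0.311725 = (-0.188139 + 0.066242) / 0.311725 = -0.391038
d₂ = d₁ − σ√T = -0.391038 − 0.311725 = -0.702762
e^{−rT} = 0.982499
N(d₁) = 0.347885,  N(d₂) = 0.241102
Call price V = S·N(d₁) − K·e^{−rT}·N(d₂) = 65.593661 − 53.909673 = 11.683987
ρ = K·T·e^{−rT}·N(d₂) = 20.647405

price = 11.683987
ρ = 20.647405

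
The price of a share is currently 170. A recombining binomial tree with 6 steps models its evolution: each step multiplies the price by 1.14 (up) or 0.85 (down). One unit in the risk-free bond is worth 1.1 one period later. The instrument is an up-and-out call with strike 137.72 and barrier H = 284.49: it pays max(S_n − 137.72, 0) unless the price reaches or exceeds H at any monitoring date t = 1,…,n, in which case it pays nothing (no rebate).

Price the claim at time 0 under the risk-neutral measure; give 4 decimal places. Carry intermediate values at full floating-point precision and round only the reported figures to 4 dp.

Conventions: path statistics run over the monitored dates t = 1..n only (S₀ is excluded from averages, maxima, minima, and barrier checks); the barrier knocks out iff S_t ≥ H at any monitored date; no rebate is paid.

No-arbitrage gives p* = (R−d)/(u−d) = 0.8621: enumerate every path, weight its payoff by its p*-probability, and discount by R^6.
Enumerate all 2^6 = 64 price paths (U = up ×1.14, D = down ×0.85); each path with k up-moves has probability p*^k·(1−p*)^(6−k).
DDDDDD: M=144.5000, payoff=0.0000, prob=0.000007
UDDDDD: M=193.8000, payoff=0.0000, prob=0.000043
DUDDDD: M=164.7300, payoff=0.0000, prob=0.000043
UUDDDD: M=220.9320, payoff=0.0000, prob=0.000269
DDUDDD: M=144.5000, payoff=0.0000, prob=0.000043
UDUDDD: M=193.8000, payoff=0.0000, prob=0.000269
DUUDDD: M=187.7922, payoff=0.0000, prob=0.000269
UUUDDD: M=251.8625, payoff=16.9550, prob=0.001681
DDDUDD: M=144.5000, payoff=0.0000, prob=0.000043
UDDUDD: M=193.8000, payoff=0.0000, prob=0.000269
DUDUDD: M=164.7300, payoff=0.0000, prob=0.000269
UUDUDD: M=220.9320, payoff=16.9550, prob=0.001681
DDUUDD: M=159.6234, payoff=0.0000, prob=0.000269
UDUUDD: M=214.0831, payoff=16.9550, prob=0.001681
DUUUDD: M=214.0831, payoff=16.9550, prob=0.001681
UUUUDD: M=287.1232, payoff=0.0000, prob=0.010507
DDDDUD: M=144.5000, payoff=0.0000, prob=0.000043
UDDDUD: M=193.8000, payoff=0.0000, prob=0.000269
DUDDUD: M=164.7300, payoff=0.0000, prob=0.000269
UUDDUD: M=220.9320, payoff=16.9550, prob=0.001681
DDUDUD: M=144.5000, payoff=0.0000, prob=0.000269
UDUDUD: M=193.8000, payoff=16.9550, prob=0.001681
DUUDUD: M=187.7922, payoff=16.9550, prob=0.001681
UUUDUD: M=251.8625, payoff=69.7265, prob=0.010507
DDDUUD: M=144.5000, payoff=0.0000, prob=0.000269
UDDUUD: M=193.8000, payoff=16.9550, prob=0.001681
DUDUUD: M=181.9706, payoff=16.9550, prob=0.001681
UUDUUD: M=244.0547, payoff=69.7265, prob=0.010507
DDUUUD: M=181.9706, payoff=16.9550, prob=0.001681
UDUUUD: M=244.0547, payoff=69.7265, prob=0.010507
DUUUUD: M=244.0547, payoff=69.7265, prob=0.010507
UUUUUD: M=327.3205, payoff=0.0000, prob=0.065671
DDDDDU: M=144.5000, payoff=0.0000, prob=0.000043
UDDDDU: M=193.8000, payoff=0.0000, prob=0.000269
DUDDDU: M=164.7300, payoff=0.0000, prob=0.000269
UUDDDU: M=220.9320, payoff=16.9550, prob=0.001681
DDUDDU: M=144.5000, payoff=0.0000, prob=0.000269
UDUDDU: M=193.8000, payoff=16.9550, prob=0.001681
DUUDDU: M=187.7922, payoff=16.9550, prob=0.001681
UUUDDU: M=251.8625, payoff=69.7265, prob=0.010507
DDDUDU: M=144.5000, payoff=0.0000, prob=0.000269
UDDUDU: M=193.8000, payoff=16.9550, prob=0.001681
DUDUDU: M=164.7300, payoff=16.9550, prob=0.001681
UUDUDU: M=220.9320, payoff=69.7265, prob=0.010507
DDUUDU: M=159.6234, payoff=16.9550, prob=0.001681
UDUUDU: M=214.0831, payoff=69.7265, prob=0.010507
DUUUDU: M=214.0831, payoff=69.7265, prob=0.010507
UUUUDU: M=287.1232, payoff=0.0000, prob=0.065671
DDDDUU: M=144.5000, payoff=0.0000, prob=0.000269
UDDDUU: M=193.8000, payoff=16.9550, prob=0.001681
DUDDUU: M=164.7300, payoff=16.9550, prob=0.001681
UUDDUU: M=220.9320, payoff=69.7265, prob=0.010507
DDUDUU: M=154.6750, payoff=16.9550, prob=0.001681
UDUDUU: M=207.4465, payoff=69.7265, prob=0.010507
DUUDUU: M=207.4465, payoff=69.7265, prob=0.010507
UUUDUU: M=278.2224, payoff=140.5024, prob=0.065671
DDDUUU: M=154.6750, payoff=16.9550, prob=0.001681
UDDUUU: M=207.4465, payoff=69.7265, prob=0.010507
DUDUUU: M=207.4465, payoff=69.7265, prob=0.010507
UUDUUU: M=278.2224, payoff=140.5024, prob=0.065671
DDUUUU: M=207.4465, payoff=69.7265, prob=0.010507
UDUUUU: M=278.2224, payoff=140.5024, prob=0.065671
DUUUUU: M=278.2224, payoff=140.5024, prob=0.065671
UUUUUU: M=373.1453, payoff=0.0000, prob=0.410442
Price = Σ prob·payoff / R^6 = 47.734634 / 1.771561 = 26.9450

price = 26.9450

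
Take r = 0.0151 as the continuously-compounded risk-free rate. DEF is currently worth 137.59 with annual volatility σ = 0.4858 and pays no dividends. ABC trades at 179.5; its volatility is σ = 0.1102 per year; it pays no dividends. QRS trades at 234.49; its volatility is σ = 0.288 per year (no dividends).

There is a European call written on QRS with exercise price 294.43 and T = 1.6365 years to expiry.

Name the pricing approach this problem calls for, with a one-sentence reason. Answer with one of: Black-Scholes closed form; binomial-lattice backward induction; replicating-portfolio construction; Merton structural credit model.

Key observation: the strike-294.43 call on QRS is European-exercise on a continuously-modelled lognormal underlying, so its value is a single closed-form evaluation.

framework: Black-Scholes closed form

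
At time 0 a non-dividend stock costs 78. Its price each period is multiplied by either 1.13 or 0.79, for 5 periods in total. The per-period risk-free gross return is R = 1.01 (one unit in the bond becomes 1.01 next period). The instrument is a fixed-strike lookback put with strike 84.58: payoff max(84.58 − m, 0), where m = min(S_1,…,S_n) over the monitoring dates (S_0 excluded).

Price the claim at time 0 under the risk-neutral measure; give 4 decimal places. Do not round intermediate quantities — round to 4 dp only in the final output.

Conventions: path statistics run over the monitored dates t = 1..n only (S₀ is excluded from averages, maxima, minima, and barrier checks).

Under the martingale measure an up-move has probability p* = 0.6471; value the claim as the probability-weighted average of per-path payoffs, discounted 5 periods at R = 1.01.
Enumerate all 2^5 = 32 price paths (U = up ×1.13, D = down ×0.79); each path with k up-moves has probability p*^k·(1−p*)^(5−k).
DDDDD: m=24.0010, payoff=60.5790, prob=0.005477
UDDDD: m=34.3306, payoff=50.2494, prob=0.010040
DUDDD: m=34.3306, payoff=50.2494, prob=0.010040
UUDDD: m=49.1058, payoff=35.4742, prob=0.018407
DDUDD: m=34.3306, payoff=50.2494, prob=0.010040
UDUDD: m=49.1058, payoff=35.4742, prob=0.018407
DUUDD: m=49.1058, payoff=35.4742, prob=0.018407
UUUDD: m=70.2399, payoff=14.3401, prob=0.033747
DDDUD: m=34.3306, payoff=50.2494, prob=0.010040
UDDUD: m=49.1058, payoff=35.4742, prob=0.018407
DUDUD: m=49.1058, payoff=35.4742, prob=0.018407
UUDUD: m=70.2399, payoff=14.3401, prob=0.033747
DDUUD: m=48.6798, payoff=35.9002, prob=0.018407
UDUUD: m=69.6306, payoff=14.9494, prob=0.033747
DUUUD: m=61.6200, payoff=22.9600, prob=0.033747
UUUUD: m=88.1400, payoff=0.0000, prob=0.061870
DDDDU: m=30.3811, payoff=54.1989, prob=0.010040
UDDDU: m=43.4565, payoff=41.1235, prob=0.018407
DUDDU: m=43.4565, payoff=41.1235, prob=0.018407
UUDDU: m=62.1592, payoff=22.4208, prob=0.033747
DDUDU: m=43.4565, payoff=41.1235, prob=0.018407
UDUDU: m=62.1592, payoff=22.4208, prob=0.033747
DUUDU: m=61.6200, payoff=22.9600, prob=0.033747
UUUDU: m=88.1400, payoff=0.0000, prob=0.061870
DDDUU: m=38.4570, payoff=46.1230, prob=0.018407
UDDUU: m=55.0082, payoff=29.5718, prob=0.033747
DUDUU: m=55.0082, payoff=29.5718, prob=0.033747
UUDUU: m=78.6826, payoff=5.8974, prob=0.061870
DDUUU: m=48.6798, payoff=35.9002, prob=0.033747
UDUUU: m=69.6306, payoff=14.9494, prob=0.061870
DUUUU: m=61.6200, payoff=22.9600, prob=0.061870
UUUUU: m=88.1400, payoff=0.0000, prob=0.113428
Price = Σ prob·payoff / R^5 = 20.392858 / 1.051010 = 19.4031

price = 19.4031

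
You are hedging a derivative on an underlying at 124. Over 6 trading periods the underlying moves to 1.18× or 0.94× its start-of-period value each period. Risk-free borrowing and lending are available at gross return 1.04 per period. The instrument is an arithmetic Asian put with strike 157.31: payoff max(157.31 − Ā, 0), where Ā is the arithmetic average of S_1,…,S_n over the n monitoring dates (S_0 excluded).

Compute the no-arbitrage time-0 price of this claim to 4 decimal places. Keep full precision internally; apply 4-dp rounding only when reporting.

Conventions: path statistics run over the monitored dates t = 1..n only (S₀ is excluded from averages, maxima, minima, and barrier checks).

price = 15.9472

No-arbitrage gives p* = (R−d)/(u−d) = 0.4167: enumerate every path, weight its payoff by its p*-probability, and discount by R^6.
Enumerate all 2^6 = 64 price paths (U = up ×1.18, D = down ×0.94); each path with k up-moves has probability p*^k·(1−p*)^(6−k).
DDDDDD: Ā=100.4133, payoff=56.8967, prob=0.039400
UDDDDD: Ā=126.0507, payoff=31.2593, prob=0.028143
DUDDDD: Ā=121.0907, payoff=36.2193, prob=0.028143
UUDDDD: Ā=152.0075, payoff=5.3025, prob=0.020102
DDUDDD: Ā=116.4283, payoff=40.8817, prob=0.028143
UDUDDD: Ā=146.1547, payoff=11.1553, prob=0.020102
DUUDDD: Ā=141.1947, payoff=16.1153, prob=0.020102
UUUDDD: Ā=177.2444, payoff=0.0000, prob=0.014359
DDDUDD: Ā=112.0456, payoff=45.2644, prob=0.028143
UDDUDD: Ā=140.6530, payoff=16.6570, prob=0.020102
DUDUDD: Ā=135.6930, payoff=21.6170, prob=0.020102
UUDUDD: Ā=170.3381, payoff=0.0000, prob=0.014359
DDUUDD: Ā=131.0306, payoff=26.2794, prob=0.020102
UDUUDD: Ā=164.4853, payoff=0.0000, prob=0.014359
DUUUDD: Ā=159.5253, payoff=0.0000, prob=0.014359
UUUUDD: Ā=200.2551, payoff=0.0000, prob=0.010256
DDDDUD: Ā=107.9260, payoff=49.3840, prob=0.028143
UDDDUD: Ā=135.4815, payoff=21.8285, prob=0.020102
DUDDUD: Ā=130.5215, payoff=26.7885, prob=0.020102
UUDDUD: Ā=163.8462, payoff=0.0000, prob=0.014359
DDUDUD: Ā=125.8591, payoff=31.4509, prob=0.020102
UDUDUD: Ā=157.9934, payoff=0.0000, prob=0.014359
DUUDUD: Ā=153.0334, payoff=4.2766, prob=0.014359
UUUDUD: Ā=192.1057, payoff=0.0000, prob=0.010256
DDDUUD: Ā=121.4765, payoff=35.8335, prob=0.020102
UDDUUD: Ā=152.4917, payoff=4.8183, prob=0.014359
DUDUUD: Ā=147.5317, payoff=9.7783, prob=0.014359
UUDUUD: Ā=185.1994, payoff=0.0000, prob=0.010256
DDUUUD: Ā=142.8693, payoff=14.4407, prob=0.014359
UDUUUD: Ā=179.3466, payoff=0.0000, prob=0.010256
DUUUUD: Ā=174.3866, payoff=0.0000, prob=0.010256
UUUUUD: Ā=218.9108, payoff=0.0000, prob=0.007326
DDDDDU: Ā=104.0534, payoff=53.2566, prob=0.028143
UDDDDU: Ā=130.6203, payoff=26.6897, prob=0.020102
DUDDDU: Ā=125.6603, payoff=31.6497, prob=0.020102
UUDDDU: Ā=157.7437, payoff=0.0000, prob=0.014359
DDUDDU: Ā=120.9979, payoff=36.3121, prob=0.020102
UDUDDU: Ā=151.8909, payoff=5.4191, prob=0.014359
DUUDDU: Ā=146.9309, payoff=10.3791, prob=0.014359
UUUDDU: Ā=184.4452, payoff=0.0000, prob=0.010256
DDDUDU: Ā=116.6152, payoff=40.6948, prob=0.020102
UDDUDU: Ā=146.3893, payoff=10.9207, prob=0.014359
DUDUDU: Ā=141.4293, payoff=15.8807, prob=0.014359
UUDUDU: Ā=177.5389, payoff=0.0000, prob=0.010256
DDUUDU: Ā=136.7669, payoff=20.5431, prob=0.014359
UDUUDU: Ā=171.6861, payoff=0.0000, prob=0.010256
DUUUDU: Ā=166.7261, payoff=0.0000, prob=0.010256
UUUUDU: Ā=209.2945, payoff=0.0000, prob=0.007326
DDDDUU: Ā=112.4955, payoff=44.8145, prob=0.020102
UDDDUU: Ā=141.2178, payoff=16.0922, prob=0.014359
DUDDUU: Ā=136.2578, payoff=21.0522, prob=0.014359
UUDDUU: Ā=171.0470, payoff=0.0000, prob=0.010256
DDUDUU: Ā=131.5954, payoff=25.7146, prob=0.014359
UDUDUU: Ā=165.1942, payoff=0.0000, prob=0.010256
DUUDUU: Ā=160.2342, payoff=0.0000, prob=0.010256
UUUDUU: Ā=201.1451, payoff=0.0000, prob=0.007326
DDDUUU: Ā=127.2127, payoff=30.0973, prob=0.014359
UDDUUU: Ā=159.6926, payoff=0.0000, prob=0.010256
DUDUUU: Ā=154.7326, payoff=2.5774, prob=0.010256
UUDUUU: Ā=194.2388, payoff=0.0000, prob=0.007326
DDUUUU: Ā=150.0702, payoff=7.2398, prob=0.010256
UDUUUU: Ā=188.3860, payoff=0.0000, prob=0.007326
DUUUUU: Ā=183.4260, payoff=0.0000, prob=0.007326
UUUUUU: Ā=230.2581, payoff=0.0000, prob=0.005233
Price = Σ prob·payoff / R^6 = 20.178263 / 1.265319 = 15.9472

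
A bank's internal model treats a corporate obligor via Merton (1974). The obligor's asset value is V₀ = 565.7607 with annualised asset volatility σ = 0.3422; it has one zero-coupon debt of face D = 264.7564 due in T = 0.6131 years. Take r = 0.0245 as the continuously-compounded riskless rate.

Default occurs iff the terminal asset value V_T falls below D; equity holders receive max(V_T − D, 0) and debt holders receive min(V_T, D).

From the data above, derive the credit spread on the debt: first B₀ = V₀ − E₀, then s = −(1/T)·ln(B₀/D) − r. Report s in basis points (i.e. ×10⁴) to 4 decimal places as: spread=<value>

spread=3.5804

Apply the equity-as-call identities (strike 264.7564, horizon 0.6131 years):
d₁ = [ln(V₀/D) + (r + σ²/2)T] / (σ√T)
   = [ln(565.7607/264.7564) + (0.0245 + 0.5·0.3422²)·0.6131] / (0.3422·√0.6131)
   = [0.759361 + 0.050918] / 0.267945 = 3.024051
d₂ = d₁ − σ√T = 3.024051 − 0.267945 = 2.756106
N(d₁) = 0.998753,  N(d₂) = 0.997075,  e^(−rT) = 0.985091
E₀ = V₀·N(d₁) − D·e^(−rT)·N(d₂)
   = 565.7607·0.998753 − 264.7564·0.985091·0.997075 = 305.008718
B₀ = V₀ − E₀ = 565.7607 − 305.008718 = 260.751982
spread = −(1/T)·ln(B₀/D) − r = −(1/0.6131)·ln(260.751982/264.7564) − 0.0245 = 0.00035804
in basis points: 0.00035804 × 10⁴ = 3.5804 bp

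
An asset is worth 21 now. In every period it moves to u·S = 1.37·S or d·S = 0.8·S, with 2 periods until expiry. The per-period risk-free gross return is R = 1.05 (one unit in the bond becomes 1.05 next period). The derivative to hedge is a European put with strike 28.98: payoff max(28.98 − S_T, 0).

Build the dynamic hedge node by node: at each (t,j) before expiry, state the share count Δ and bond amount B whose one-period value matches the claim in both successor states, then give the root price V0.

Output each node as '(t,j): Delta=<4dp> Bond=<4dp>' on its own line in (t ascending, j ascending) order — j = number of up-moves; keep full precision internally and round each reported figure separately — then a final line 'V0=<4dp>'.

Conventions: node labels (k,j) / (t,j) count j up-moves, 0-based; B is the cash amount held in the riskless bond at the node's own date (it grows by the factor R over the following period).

Since d<R<u, set p* = (R−d)/(u−d) = 0.4386; price each node as the discounted p*-expectation of its children.
At maturity the claim pays: V(2,0)=15.5400, V(2,1)=5.9640, V(2,2)=0.0000
Node (1,0) S=16.8000: V=(p*·5.9640+(1−p*)·15.5400)/1.05=10.8000; Δ=(5.9640−15.5400)/(23.0160−13.4400)=-1.0000; B=V−Δ·S=27.6000
Node (1,1) S=28.7700: V=(p*·0.0000+(1−p*)·5.9640)/1.05=3.1888; Δ=(0.0000−5.9640)/(39.4149−23.0160)=-0.3637; B=V−Δ·S=13.6519
Node (0,0) S=21.0000: V=(p*·3.1888+(1−p*)·10.8000)/1.05=7.1064; Δ=(3.1888−10.8000)/(28.7700−16.8000)=-0.6359; B=V−Δ·S=20.4595
As a check, the time-0 holding Δ(0,0)·S0 + B(0,0) comes to 7.1064 — exactly V0.

(0,0): Delta=-0.6359 Bond=20.4595
(1,0): Delta=-1.0000 Bond=27.6000
(1,1): Delta=-0.3637 Bond=13.6519
V0=7.1064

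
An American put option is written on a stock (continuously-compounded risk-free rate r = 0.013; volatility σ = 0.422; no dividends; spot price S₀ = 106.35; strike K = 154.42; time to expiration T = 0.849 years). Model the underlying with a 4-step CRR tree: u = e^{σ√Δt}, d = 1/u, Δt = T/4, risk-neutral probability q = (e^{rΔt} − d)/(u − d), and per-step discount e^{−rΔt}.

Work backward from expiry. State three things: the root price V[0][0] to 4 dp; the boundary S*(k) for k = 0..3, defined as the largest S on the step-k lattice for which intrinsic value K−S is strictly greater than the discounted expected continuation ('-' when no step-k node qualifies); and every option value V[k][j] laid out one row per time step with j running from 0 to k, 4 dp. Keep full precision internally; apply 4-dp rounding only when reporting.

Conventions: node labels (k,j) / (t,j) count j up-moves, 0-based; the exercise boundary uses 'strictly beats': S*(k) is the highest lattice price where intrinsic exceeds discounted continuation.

params: Δt=0.21225 u=1.21460 d=0.82331 q=0.45861 e^(-rΔt)=0.99724
t_4 payoffs: 105.5549 82.3311 48.0700 0.0000 0.0000
t_3: node(3,0) S=59.3518 payoff=95.0682 vs cont=94.6427 → 95.0682 [stop]  node(3,1) S=87.5594 payoff=66.8606 vs cont=66.4351 → 66.8606 [stop]  node(3,2) S=129.1731 payoff=25.2469 vs cont=25.9529 → 25.9529 [wait]  node(3,3) S=190.5642 payoff=0.0000 vs cont=0.0000 → 0.0000 [wait]  ⇒ S*(3)=87.5594
t_2: node(2,0) S=72.0889 payoff=82.3311 vs cont=81.9056 → 82.3311 [stop]  node(2,1) S=106.3500 payoff=48.0700 vs cont=47.9674 → 48.0700 [stop]  node(2,2) S=156.8942 payoff=0.0000 vs cont=14.0120 → 14.0120 [wait]  ⇒ S*(2)=106.3500
t_1: node(1,0) S=87.5594 payoff=66.8606 vs cont=66.4351 → 66.8606 [stop]  node(1,1) S=129.1731 payoff=25.2469 vs cont=32.3612 → 32.3612 [wait]  ⇒ S*(1)=87.5594
t_0: node(0,0) S=106.3500 payoff=48.0700 vs cont=50.8982 → 50.8982 [wait]  ⇒ S*(0)=-

price = 50.8982
boundary = - 87.5594 106.3500 87.5594
tree:
50.8982
66.8606 32.3612
82.3311 48.0700 14.0120
95.0682 66.8606 25.9529 0.0000
105.5549 82.3311 48.0700 0.0000 0.0000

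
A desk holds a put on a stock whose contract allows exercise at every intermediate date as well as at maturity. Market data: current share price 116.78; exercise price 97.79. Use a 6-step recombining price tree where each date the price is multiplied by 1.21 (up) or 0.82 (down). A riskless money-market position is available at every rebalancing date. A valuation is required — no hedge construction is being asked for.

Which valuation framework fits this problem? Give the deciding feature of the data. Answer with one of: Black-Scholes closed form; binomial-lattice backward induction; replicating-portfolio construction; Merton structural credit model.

framework: binomial-lattice backward induction

Key observation: the exercise right at every one of the 6 steps is what matters: each node needs max(97.79 − S, continuation), which only the stepwise tree valuation starting from spot 116.78 delivers.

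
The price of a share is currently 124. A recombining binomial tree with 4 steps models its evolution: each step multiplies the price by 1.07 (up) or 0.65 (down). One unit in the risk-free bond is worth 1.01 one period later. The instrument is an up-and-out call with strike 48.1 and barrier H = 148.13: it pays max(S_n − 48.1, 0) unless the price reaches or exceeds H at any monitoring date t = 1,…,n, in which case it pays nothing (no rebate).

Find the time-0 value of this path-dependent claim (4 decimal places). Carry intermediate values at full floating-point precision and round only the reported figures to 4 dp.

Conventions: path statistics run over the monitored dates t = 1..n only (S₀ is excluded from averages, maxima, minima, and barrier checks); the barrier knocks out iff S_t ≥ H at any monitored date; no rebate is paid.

No-arbitrage gives p* = (R−d)/(u−d) = 0.8571: enumerate every path, weight its payoff by its p*-probability, and discount by R^4.
Enumerate all 2^4 = 16 price paths (U = up ×1.07, D = down ×0.65); each path with k up-moves has probability p*^k·(1−p*)^(4−k).
DDDD: M=80.6000, payoff=0.0000, prob=0.000416
UDDD: M=132.6800, payoff=0.0000, prob=0.002499
DUDD: M=86.2420, payoff=0.0000, prob=0.002499
UUDD: M=141.9676, payoff=11.8813, prob=0.014994
DDUD: M=80.6000, payoff=0.0000, prob=0.002499
UDUD: M=132.6800, payoff=11.8813, prob=0.014994
DUUD: M=92.2789, payoff=11.8813, prob=0.014994
UUUD: M=151.9053, payoff=0.0000, prob=0.089963
DDDU: M=80.6000, payoff=0.0000, prob=0.002499
UDDU: M=132.6800, payoff=11.8813, prob=0.014994
DUDU: M=86.2420, payoff=11.8813, prob=0.014994
UUDU: M=141.9676, payoff=50.6385, prob=0.089963
DDUU: M=80.6000, payoff=11.8813, prob=0.014994
UDUU: M=132.6800, payoff=50.6385, prob=0.089963
DUUU: M=98.7385, payoff=50.6385, prob=0.089963
UUUU: M=162.5387, payoff=0.0000, prob=0.539775
Price = Σ prob·payoff / R^4 = 14.735564 / 1.040604 = 14.1606

price = 14.1606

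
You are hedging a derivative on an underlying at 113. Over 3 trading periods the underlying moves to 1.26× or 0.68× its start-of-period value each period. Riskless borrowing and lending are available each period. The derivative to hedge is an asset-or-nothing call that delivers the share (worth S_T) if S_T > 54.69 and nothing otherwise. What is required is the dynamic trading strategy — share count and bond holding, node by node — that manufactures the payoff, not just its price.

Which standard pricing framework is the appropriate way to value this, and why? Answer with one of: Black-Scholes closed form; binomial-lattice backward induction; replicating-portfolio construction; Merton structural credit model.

framework: replicating-portfolio construction

Key observation: the task asks for the hedge itself — share and bond holdings at every node of the 3-period tree on spot 113 with factors 1.26/0.68 — which is exactly what the replicating-portfolio construction produces.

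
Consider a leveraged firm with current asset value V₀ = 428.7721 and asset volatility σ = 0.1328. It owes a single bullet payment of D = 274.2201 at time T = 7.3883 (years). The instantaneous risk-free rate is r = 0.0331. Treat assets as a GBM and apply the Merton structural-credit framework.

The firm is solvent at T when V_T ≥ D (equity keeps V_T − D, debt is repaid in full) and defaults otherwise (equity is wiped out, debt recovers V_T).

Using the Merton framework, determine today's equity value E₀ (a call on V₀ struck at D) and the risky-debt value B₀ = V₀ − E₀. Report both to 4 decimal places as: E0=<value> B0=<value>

Apply the equity-as-call identities (strike 274.2201, horizon 7.3883 years):
d₁ = [ln(V₀/D) + (r + σ²/2)T] / (σ√T)
   = [ln(428.7721/274.2201) + (0.0331 + 0.5·0.1328²)·7.3883] / (0.1328·√7.3883)
   = [0.446994 + 0.309702] / 0.360969 = 2.096291
d₂ = d₁ − σ√T = 2.096291 − 0.360969 = 1.735321
N(d₁) = 0.981972,  N(d₂) = 0.958658,  e^(−rT) = 0.783055
E₀ = V₀·N(d₁) − D·e^(−rT)·N(d₂)
   = 428.7721·0.981972 − 274.2201·0.783055·0.958658 = 215.190101
B₀ = V₀ − E₀ = 428.7721 − 215.190101 = 213.581999

E0=215.1901 B0=213.5820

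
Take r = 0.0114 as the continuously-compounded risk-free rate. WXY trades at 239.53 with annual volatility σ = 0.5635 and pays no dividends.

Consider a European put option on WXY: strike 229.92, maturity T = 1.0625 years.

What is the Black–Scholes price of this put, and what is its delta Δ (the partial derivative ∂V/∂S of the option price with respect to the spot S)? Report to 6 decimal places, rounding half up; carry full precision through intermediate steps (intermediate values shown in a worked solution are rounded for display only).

σ√T = 0.5635·√1.0625 = 0.580843
d₁ = (ln(S/K) + (r+σ²/2)T) / (σ√T) = (ln(239.53/229.92) + (0.0114+0.5635²/2)·1.0625) / 0.580843 = (0.040947 + 0.180802) / 0.580843 = 0.381771
d₂ = d₁ − σ√T = 0.381771 − 0.580843 = -0.199072
e^{−rT} = 0.987961
N(−d₁) = 0.351316,  N(−d₂) = 0.578897
Put price V = K·e^{−rT}·N(−d₂) − S·N(−d₁) = 131.497467 − 84.150640 = 47.346827
Δ = −N(−d₁) = -0.351316

price = 47.346827
Δ = -0.351316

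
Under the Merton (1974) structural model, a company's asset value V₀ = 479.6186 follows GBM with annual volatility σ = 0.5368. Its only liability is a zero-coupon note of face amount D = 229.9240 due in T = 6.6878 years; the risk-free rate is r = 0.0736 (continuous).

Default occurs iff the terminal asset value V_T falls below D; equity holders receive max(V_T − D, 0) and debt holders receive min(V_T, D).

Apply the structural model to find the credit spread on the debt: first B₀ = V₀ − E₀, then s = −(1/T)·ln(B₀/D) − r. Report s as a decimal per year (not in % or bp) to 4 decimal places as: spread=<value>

spread=0.0389

Equity is a call on the firm's assets struck at D = 229.9240:
d₁ = [ln(V₀/D) + (r + σ²/2)T] / (σ√T)
   = [ln(479.6186/229.9240) + (0.0736 + 0.5·0.5368²)·6.6878] / (0.5368·√6.6878)
   = [0.735242 + 1.455781] / 1.388207 = 1.578312
d₂ = d₁ − σ√T = 1.578312 − 1.388207 = 0.190105
N(d₁) = 0.942753,  N(d₂) = 0.575387,  e^(−rT) = 0.611267
E₀ = V₀·N(d₁) − D·e^(−rT)·N(d₂)
   = 479.6186·0.942753 − 229.9240·0.611267·0.575387 = 371.294244
B₀ = V₀ − E₀ = 479.6186 − 371.294244 = 108.324356
spread = −(1/T)·ln(B₀/D) − r = −(1/6.6878)·ln(108.324356/229.9240) − 0.0736 = 0.03893608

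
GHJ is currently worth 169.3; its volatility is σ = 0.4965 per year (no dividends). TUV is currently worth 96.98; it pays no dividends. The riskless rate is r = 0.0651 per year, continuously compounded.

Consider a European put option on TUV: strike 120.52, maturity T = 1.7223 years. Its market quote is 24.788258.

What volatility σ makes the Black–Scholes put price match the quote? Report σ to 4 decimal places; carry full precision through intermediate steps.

sigma = 0.3567

At σ = 0.3567 the Black–Scholes value reproduces the quote:
σ√T = 0.3567·√1.7223 = 0.468120
d₁ = (ln(S/K) + (r+σ²/2)T) / (σ√T) = (ln(96.98/120.52) + (0.0651+0.3567²/2)·1.7223) / 0.468120 = (-0.217311 + 0.221690) / 0.468120 = 0.009355
d₂ = d₁ − σ√T = 0.009355 − 0.468120 = -0.458766
e^{−rT} = 0.893935
N(−d₁) = 0.496268,  N(−d₂) = 0.676799
V = K·e^{−rT}·N(−d₂) − S·N(−d₁) = 72.916336 − 48.128078 = 24.788258 (equal to the quote); since ∂V/∂σ > 0 for all σ, the implied volatility is unique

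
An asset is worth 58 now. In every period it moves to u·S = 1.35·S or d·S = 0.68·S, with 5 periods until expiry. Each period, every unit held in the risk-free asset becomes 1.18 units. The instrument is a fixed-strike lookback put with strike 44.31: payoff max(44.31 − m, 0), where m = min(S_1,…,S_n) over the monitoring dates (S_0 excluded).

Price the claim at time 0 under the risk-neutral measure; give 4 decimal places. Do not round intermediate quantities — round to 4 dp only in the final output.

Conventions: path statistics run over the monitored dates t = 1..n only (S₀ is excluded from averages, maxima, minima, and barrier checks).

price = 1.5126

Risk-neutral up-probability p* = (R−d)/(u−d) = (1.18−0.68)/(1.35−0.68) = 0.7463; the claim prices as the p*-weighted sum of path payoffs discounted by R^5.
Enumerate all 2^5 = 32 price paths (U = up ×1.35, D = down ×0.68); each path with k up-moves has probability p*^k·(1−p*)^(5−k).
DDDDD: m=8.4328, payoff=35.8772, prob=0.001052
UDDDD: m=16.7416, payoff=27.5684, prob=0.003093
DUDDD: m=16.7416, payoff=27.5684, prob=0.003093
UUDDD: m=33.2370, payoff=11.0730, prob=0.009097
DDUDD: m=16.7416, payoff=27.5684, prob=0.003093
UDUDD: m=33.2370, payoff=11.0730, prob=0.009097
DUUDD: m=33.2370, payoff=11.0730, prob=0.009097
UUUDD: m=65.9853, payoff=0.0000, prob=0.026757
DDDUD: m=16.7416, payoff=27.5684, prob=0.003093
UDDUD: m=33.2370, payoff=11.0730, prob=0.009097
DUDUD: m=33.2370, payoff=11.0730, prob=0.009097
UUDUD: m=65.9853, payoff=0.0000, prob=0.026757
DDUUD: m=26.8192, payoff=17.4908, prob=0.009097
UDUUD: m=53.2440, payoff=0.0000, prob=0.026757
DUUUD: m=39.4400, payoff=4.8700, prob=0.026757
UUUUD: m=78.3000, payoff=0.0000, prob=0.078696
DDDDU: m=12.4012, payoff=31.9088, prob=0.003093
UDDDU: m=24.6200, payoff=19.6900, prob=0.009097
DUDDU: m=24.6200, payoff=19.6900, prob=0.009097
UUDDU: m=48.8780, payoff=0.0000, prob=0.026757
DDUDU: m=24.6200, payoff=19.6900, prob=0.009097
UDUDU: m=48.8780, payoff=0.0000, prob=0.026757
DUUDU: m=39.4400, payoff=4.8700, prob=0.026757
UUUDU: m=78.3000, payoff=0.0000, prob=0.078696
DDDUU: m=18.2371, payoff=26.0729, prob=0.009097
UDDUU: m=36.2059, payoff=8.1041, prob=0.026757
DUDUU: m=36.2059, payoff=8.1041, prob=0.026757
UUDUU: m=71.8794, payoff=0.0000, prob=0.078696
DDUUU: m=26.8192, payoff=17.4908, prob=0.026757
UDUUU: m=53.2440, payoff=0.0000, prob=0.078696
DUUUU: m=39.4400, payoff=4.8700, prob=0.078696
UUUUU: m=78.3000, payoff=0.0000, prob=0.231460
Price = Σ prob·payoff / R^5 = 3.460411 / 2.287758 = 1.5126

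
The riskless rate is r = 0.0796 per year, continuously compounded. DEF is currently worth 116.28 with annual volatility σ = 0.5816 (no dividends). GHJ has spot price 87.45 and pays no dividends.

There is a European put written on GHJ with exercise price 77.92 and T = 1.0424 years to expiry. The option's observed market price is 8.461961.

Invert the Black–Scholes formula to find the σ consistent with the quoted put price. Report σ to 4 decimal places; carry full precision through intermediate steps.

sigma = 0.4699

At σ = 0.4699 the Black–Scholes value reproduces the quote:
σ√T = 0.4699·√1.0424 = 0.479758
d₁ = (ln(S/K) + (r+σ²/2)T) / (σ√T) = (ln(87.45/77.92) + (0.0796+0.4699²/2)·1.0424) / 0.479758 = (0.115385 + 0.198059) / 0.479758 = 0.653336
d₂ = d₁ − σ√T = 0.653336 − 0.479758 = 0.173578
e^{−rT} = 0.920374
N(−d₁) = 0.256770,  N(−d₂) = 0.431099
V = K·e^{−rT}·N(−d₂) − S·N(−d₁) = 30.916473 − 22.454511 = 8.461961 (the quoted price), and the Black–Scholes price is strictly increasing in σ, so σ is unique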